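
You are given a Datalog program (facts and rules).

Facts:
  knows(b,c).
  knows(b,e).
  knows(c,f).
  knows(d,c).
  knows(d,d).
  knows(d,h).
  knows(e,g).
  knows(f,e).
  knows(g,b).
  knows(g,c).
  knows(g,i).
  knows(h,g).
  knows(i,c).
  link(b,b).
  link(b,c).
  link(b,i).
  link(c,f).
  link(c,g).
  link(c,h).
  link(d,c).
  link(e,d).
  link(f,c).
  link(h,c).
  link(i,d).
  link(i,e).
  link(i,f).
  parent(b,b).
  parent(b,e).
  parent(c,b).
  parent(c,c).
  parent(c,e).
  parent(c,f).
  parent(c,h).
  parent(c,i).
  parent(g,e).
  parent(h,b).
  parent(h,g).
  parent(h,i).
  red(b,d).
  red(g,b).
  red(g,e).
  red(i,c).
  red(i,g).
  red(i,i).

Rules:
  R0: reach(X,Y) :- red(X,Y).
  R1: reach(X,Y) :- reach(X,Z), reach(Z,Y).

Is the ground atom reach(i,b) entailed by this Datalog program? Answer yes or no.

round 1: derive reach(b,d) via R0 from red(b,d)
round 1: derive reach(g,b) via R0 from red(g,b)
round 1: derive reach(g,e) via R0 from red(g,e)
round 1: derive reach(i,c) via R0 from red(i,c)
round 1: derive reach(i,g) via R0 from red(i,g)
round 1: derive reach(i,i) via R0 from red(i,i)
round 2: derive reach(g,d) via R1 from reach(g,b), reach(b,d)
round 2: derive reach(i,b) via R1 from reach(i,g), reach(g,b)
round 2: derive reach(i,e) via R1 from reach(i,g), reach(g,e)
round 3: derive reach(i,d) via R1 from reach(i,b), reach(b,d)

yes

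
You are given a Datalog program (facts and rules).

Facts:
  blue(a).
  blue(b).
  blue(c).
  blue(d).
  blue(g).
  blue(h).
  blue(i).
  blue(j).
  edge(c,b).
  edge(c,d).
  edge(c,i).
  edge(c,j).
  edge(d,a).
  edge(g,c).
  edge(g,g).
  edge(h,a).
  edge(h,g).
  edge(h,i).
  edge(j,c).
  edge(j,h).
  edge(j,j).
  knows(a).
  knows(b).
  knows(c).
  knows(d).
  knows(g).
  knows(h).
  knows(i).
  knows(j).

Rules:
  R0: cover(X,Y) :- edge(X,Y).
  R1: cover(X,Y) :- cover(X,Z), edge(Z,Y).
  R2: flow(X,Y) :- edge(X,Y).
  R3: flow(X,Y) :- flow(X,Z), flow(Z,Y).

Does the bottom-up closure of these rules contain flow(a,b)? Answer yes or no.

round 1: derive flow(c,b) via R2 from edge(c,b)
round 1: derive flow(c,d) via R2 from edge(c,d)
round 1: derive flow(c,i) via R2 from edge(c,i)
round 1: derive flow(c,j) via R2 from edge(c,j)
round 1: derive flow(d,a) via R2 from edge(d,a)
round 1: derive flow(g,c) via R2 from edge(g,c)
round 1: derive flow(g,g) via R2 from edge(g,g)
round 1: derive flow(h,a) via R2 from edge(h,a)
round 1: derive flow(h,g) via R2 from edge(h,g)
round 1: derive flow(h,i) via R2 from edge(h,i)
round 1: derive flow(j,c) via R2 from edge(j,c)
round 1: derive flow(j,h) via R2 from edge(j,h)
round 1: derive flow(j,j) via R2 from edge(j,j)
round 2: derive flow(c,a) via R3 from flow(c,d), flow(d,a)
round 2: derive flow(c,c) via R3 from flow(c,j), flow(j,c)
round 2: derive flow(c,h) via R3 from flow(c,j), flow(j,h)
round 2: derive flow(g,b) via R3 from flow(g,c), flow(c,b)
round 2: derive flow(g,d) via R3 from flow(g,c), flow(c,d)
round 2: derive flow(g,i) via R3 from flow(g,c), flow(c,i)
round 2: derive flow(g,j) via R3 from flow(g,c), flow(c,j)
round 2: derive flow(h,c) via R3 from flow(h,g), flow(g,c)
round 2: derive flow(j,a) via R3 from flow(j,h), flow(h,a)
round 2: derive flow(j,b) via R3 from flow(j,c), flow(c,b)
round 2: derive flow(j,d) via R3 from flow(j,c), flow(c,d)
round 2: derive flow(j,g) via R3 from flow(j,h), flow(h,g)
round 2: derive flow(j,i) via R3 from flow(j,c), flow(c,i)
round 3: derive flow(c,g) via R3 from flow(c,h), flow(h,g)
round 3: derive flow(g,a) via R3 from flow(g,c), flow(c,a)
round 3: derive flow(g,h) via R3 from flow(g,c), flow(c,h)
round 3: derive flow(h,b) via R3 from flow(h,c), flow(c,b)
round 3: derive flow(h,d) via R3 from flow(h,c), flow(c,d)
round 3: derive flow(h,h) via R3 from flow(h,c), flow(c,h)
round 3: derive flow(h,j) via R3 from flow(h,c), flow(c,j)

no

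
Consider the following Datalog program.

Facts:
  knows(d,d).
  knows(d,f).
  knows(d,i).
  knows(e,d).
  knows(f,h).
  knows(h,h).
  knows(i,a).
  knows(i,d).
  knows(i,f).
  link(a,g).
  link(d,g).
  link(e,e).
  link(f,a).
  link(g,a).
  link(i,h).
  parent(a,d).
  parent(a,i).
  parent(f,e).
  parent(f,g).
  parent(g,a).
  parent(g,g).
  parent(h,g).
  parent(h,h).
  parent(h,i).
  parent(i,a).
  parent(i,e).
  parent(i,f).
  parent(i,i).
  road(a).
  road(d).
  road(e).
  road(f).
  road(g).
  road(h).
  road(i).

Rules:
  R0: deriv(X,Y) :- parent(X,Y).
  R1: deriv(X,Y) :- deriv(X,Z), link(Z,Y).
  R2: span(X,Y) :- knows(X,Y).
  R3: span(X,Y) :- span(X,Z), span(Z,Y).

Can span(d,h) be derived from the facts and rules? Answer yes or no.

yes

round 1: derive span(d,d) via R2 from knows(d,d)
round 1: derive span(d,f) via R2 from knows(d,f)
round 1: derive span(d,i) via R2 from knows(d,i)
round 1: derive span(e,d) via R2 from knows(e,d)
round 1: derive span(f,h) via R2 from knows(f,h)
round 1: derive span(h,h) via R2 from knows(h,h)
round 1: derive span(i,a) via R2 from knows(i,a)
round 1: derive span(i,d) via R2 from knows(i,d)
round 1: derive span(i,f) via R2 from knows(i,f)
round 2: derive span(d,a) via R3 from span(d,i), span(i,a)
round 2: derive span(d,h) via R3 from span(d,f), span(f,h)
round 2: derive span(e,f) via R3 from span(e,d), span(d,f)
round 2: derive span(e,i) via R3 from span(e,d), span(d,i)
round 2: derive span(i,h) via R3 from span(i,f), span(f,h)
round 2: derive span(i,i) via R3 from span(i,d), span(d,i)
round 3: derive span(e,a) via R3 from span(e,d), span(d,a)
round 3: derive span(e,h) via R3 from span(e,d), span(d,h)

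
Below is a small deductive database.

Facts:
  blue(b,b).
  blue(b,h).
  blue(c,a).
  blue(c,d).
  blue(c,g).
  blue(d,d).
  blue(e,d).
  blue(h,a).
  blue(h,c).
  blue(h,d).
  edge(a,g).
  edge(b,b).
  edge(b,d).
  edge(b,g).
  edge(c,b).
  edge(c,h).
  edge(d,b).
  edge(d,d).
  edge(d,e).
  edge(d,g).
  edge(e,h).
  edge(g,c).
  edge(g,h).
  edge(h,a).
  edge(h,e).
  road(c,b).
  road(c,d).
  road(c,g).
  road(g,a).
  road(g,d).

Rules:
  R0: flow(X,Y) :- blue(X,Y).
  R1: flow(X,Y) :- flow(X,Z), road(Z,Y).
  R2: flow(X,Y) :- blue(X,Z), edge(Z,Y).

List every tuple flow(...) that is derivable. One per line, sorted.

round 1: derive flow(b,b) via R0 from blue(b,b)
round 1: derive flow(b,h) via R0 from blue(b,h)
round 1: derive flow(c,a) via R0 from blue(c,a)
round 1: derive flow(c,d) via R0 from blue(c,d)
round 1: derive flow(c,g) via R0 from blue(c,g)
round 1: derive flow(d,d) via R0 from blue(d,d)
round 1: derive flow(e,d) via R0 from blue(e,d)
round 1: derive flow(h,a) via R0 from blue(h,a)
round 1: derive flow(h,c) via R0 from blue(h,c)
round 1: derive flow(h,d) via R0 from blue(h,d)
round 1: derive flow(b,a) via R2 from blue(b,h), edge(h,a)
round 1: derive flow(b,d) via R2 from blue(b,b), edge(b,d)
round 1: derive flow(b,e) via R2 from blue(b,h), edge(h,e)
round 1: derive flow(b,g) via R2 from blue(b,b), edge(b,g)
round 1: derive flow(c,b) via R2 from blue(c,d), edge(d,b)
round 1: derive flow(c,c) via R2 from blue(c,g), edge(g,c)
round 1: derive flow(c,e) via R2 from blue(c,d), edge(d,e)
round 1: derive flow(c,h) via R2 from blue(c,g), edge(g,h)
round 1: derive flow(d,b) via R2 from blue(d,d), edge(d,b)
round 1: derive flow(d,e) via R2 from blue(d,d), edge(d,e)
round 1: derive flow(d,g) via R2 from blue(d,d), edge(d,g)
round 1: derive flow(e,b) via R2 from blue(e,d), edge(d,b)
round 1: derive flow(e,e) via R2 from blue(e,d), edge(d,e)
round 1: derive flow(e,g) via R2 from blue(e,d), edge(d,g)
round 1: derive flow(h,b) via R2 from blue(h,c), edge(c,b)
round 1: derive flow(h,e) via R2 from blue(h,d), edge(d,e)
round 1: derive flow(h,g) via R2 from blue(h,a), edge(a,g)
round 1: derive flow(h,h) via R2 from blue(h,c), edge(c,h)
round 2: derive flow(d,a) via R1 from flow(d,g), road(g,a)
round 2: derive flow(e,a) via R1 from flow(e,g), road(g,a)

flow(b,a)
flow(b,b)
flow(b,d)
flow(b,e)
flow(b,g)
flow(b,h)
flow(c,a)
flow(c,b)
flow(c,c)
flow(c,d)
flow(c,e)
flow(c,g)
flow(c,h)
flow(d,a)
flow(d,b)
flow(d,d)
flow(d,e)
flow(d,g)
flow(e,a)
flow(e,b)
flow(e,d)
flow(e,e)
flow(e,g)
flow(h,a)
flow(h,b)
flow(h,c)
flow(h,d)
flow(h,e)
flow(h,g)
flow(h,h)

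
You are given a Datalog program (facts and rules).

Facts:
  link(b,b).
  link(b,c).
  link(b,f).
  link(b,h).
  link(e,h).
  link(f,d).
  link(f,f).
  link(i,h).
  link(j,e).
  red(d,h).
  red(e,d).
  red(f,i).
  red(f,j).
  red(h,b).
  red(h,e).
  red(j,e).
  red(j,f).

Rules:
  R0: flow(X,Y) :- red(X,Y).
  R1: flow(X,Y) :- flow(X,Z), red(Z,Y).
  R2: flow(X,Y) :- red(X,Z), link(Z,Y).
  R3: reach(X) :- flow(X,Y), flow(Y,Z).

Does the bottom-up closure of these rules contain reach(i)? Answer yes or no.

round 1: derive flow(d,h) via R0 from red(d,h)
round 1: derive flow(e,d) via R0 from red(e,d)
round 1: derive flow(f,i) via R0 from red(f,i)
round 1: derive flow(f,j) via R0 from red(f,j)
round 1: derive flow(h,b) via R0 from red(h,b)
round 1: derive flow(h,e) via R0 from red(h,e)
round 1: derive flow(j,e) via R0 from red(j,e)
round 1: derive flow(j,f) via R0 from red(j,f)
round 1: derive flow(f,e) via R2 from red(f,j), link(j,e)
round 1: derive flow(f,h) via R2 from red(f,i), link(i,h)
round 1: derive flow(h,c) via R2 from red(h,b), link(b,c)
round 1: derive flow(h,f) via R2 from red(h,b), link(b,f)
round 1: derive flow(h,h) via R2 from red(h,b), link(b,h)
round 1: derive flow(j,d) via R2 from red(j,f), link(f,d)
round 1: derive flow(j,h) via R2 from red(j,e), link(e,h)
round 2: derive flow(d,b) via R1 from flow(d,h), red(h,b)
round 2: derive flow(d,e) via R1 from flow(d,h), red(h,e)
round 2: derive flow(e,h) via R1 from flow(e,d), red(d,h)
round 2: derive flow(f,b) via R1 from flow(f,h), red(h,b)
round 2: derive flow(f,d) via R1 from flow(f,e), red(e,d)
round 2: derive flow(f,f) via R1 from flow(f,j), red(j,f)
round 2: derive flow(h,d) via R1 from flow(h,e), red(e,d)
round 2: derive flow(h,i) via R1 from flow(h,f), red(f,i)
round 2: derive flow(h,j) via R1 from flow(h,f), red(f,j)
round 2: derive flow(j,b) via R1 from flow(j,h), red(h,b)
round 2: derive flow(j,i) via R1 from flow(j,f), red(f,i)
round 2: derive flow(j,j) via R1 from flow(j,f), red(f,j)
round 2: derive reach(d) via R3 from flow(d,h), flow(h,b)
round 2: derive reach(e) via R3 from flow(e,d), flow(d,h)
round 2: derive reach(f) via R3 from flow(f,e), flow(e,d)
round 2: derive reach(h) via R3 from flow(h,e), flow(e,d)
round 2: derive reach(j) via R3 from flow(j,d), flow(d,h)
round 3: derive flow(d,d) via R1 from flow(d,e), red(e,d)
round 3: derive flow(e,b) via R1 from flow(e,h), red(h,b)
round 3: derive flow(e,e) via R1 from flow(e,h), red(h,e)

no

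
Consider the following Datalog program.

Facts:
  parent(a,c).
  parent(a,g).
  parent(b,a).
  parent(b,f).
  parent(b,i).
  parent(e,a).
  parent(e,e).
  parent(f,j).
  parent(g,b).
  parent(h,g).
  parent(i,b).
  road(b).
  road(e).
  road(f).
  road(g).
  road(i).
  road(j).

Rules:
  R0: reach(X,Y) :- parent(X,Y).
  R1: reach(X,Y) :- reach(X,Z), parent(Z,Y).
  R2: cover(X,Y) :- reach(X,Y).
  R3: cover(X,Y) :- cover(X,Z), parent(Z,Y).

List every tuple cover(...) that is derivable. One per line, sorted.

round 1: derive reach(a,c) via R0 from parent(a,c)
round 1: derive reach(a,g) via R0 from parent(a,g)
round 1: derive reach(b,a) via R0 from parent(b,a)
round 1: derive reach(b,f) via R0 from parent(b,f)
round 1: derive reach(b,i) via R0 from parent(b,i)
round 1: derive reach(e,a) via R0 from parent(e,a)
round 1: derive reach(e,e) via R0 from parent(e,e)
round 1: derive reach(f,j) via R0 from parent(f,j)
round 1: derive reach(g,b) via R0 from parent(g,b)
round 1: derive reach(h,g) via R0 from parent(h,g)
round 1: derive reach(i,b) via R0 from parent(i,b)
round 2: derive reach(a,b) via R1 from reach(a,g), parent(g,b)
round 2: derive reach(b,b) via R1 from reach(b,i), parent(i,b)
round 2: derive reach(b,c) via R1 from reach(b,a), parent(a,c)
round 2: derive reach(b,g) via R1 from reach(b,a), parent(a,g)
round 2: derive reach(b,j) via R1 from reach(b,f), parent(f,j)
round 2: derive reach(e,c) via R1 from reach(e,a), parent(a,c)
round 2: derive reach(e,g) via R1 from reach(e,a), parent(a,g)
round 2: derive reach(g,a) via R1 from reach(g,b), parent(b,a)
round 2: derive reach(g,f) via R1 from reach(g,b), parent(b,f)
round 2: derive reach(g,i) via R1 from reach(g,b), parent(b,i)
round 2: derive reach(h,b) via R1 from reach(h,g), parent(g,b)
round 2: derive reach(i,a) via R1 from reach(i,b), parent(b,a)
round 2: derive reach(i,f) via R1 from reach(i,b), parent(b,f)
round 2: derive reach(i,i) via R1 from reach(i,b), parent(b,i)
round 2: derive cover(a,c) via R2 from reach(a,c)
round 2: derive cover(a,g) via R2 from reach(a,g)
round 2: derive cover(b,a) via R2 from reach(b,a)
round 2: derive cover(b,f) via R2 from reach(b,f)
round 2: derive cover(b,i) via R2 from reach(b,i)
round 2: derive cover(e,a) via R2 from reach(e,a)
round 2: derive cover(e,e) via R2 from reach(e,e)
round 2: derive cover(f,j) via R2 from reach(f,j)
round 2: derive cover(g,b) via R2 from reach(g,b)
round 2: derive cover(h,g) via R2 from reach(h,g)
round 2: derive cover(i,b) via R2 from reach(i,b)
round 3: derive reach(a,a) via R1 from reach(a,b), parent(b,a)
round 3: derive reach(a,f) via R1 from reach(a,b), parent(b,f)
round 3: derive reach(a,i) via R1 from reach(a,b), parent(b,i)
round 3: derive reach(e,b) via R1 from reach(e,g), parent(g,b)
round 3: derive reach(g,c) via R1 from reach(g,a), parent(a,c)
round 3: derive reach(g,g) via R1 from reach(g,a), parent(a,g)
round 3: derive reach(g,j) via R1 from reach(g,f), parent(f,j)
round 3: derive reach(h,a) via R1 from reach(h,b), parent(b,a)
round 3: derive reach(h,f) via R1 from reach(h,b), parent(b,f)
round 3: derive reach(h,i) via R1 from reach(h,b), parent(b,i)
round 3: derive reach(i,c) via R1 from reach(i,a), parent(a,c)
round 3: derive reach(i,g) via R1 from reach(i,a), parent(a,g)
round 3: derive reach(i,j) via R1 from reach(i,f), parent(f,j)
round 3: derive cover(a,b) via R2 from reach(a,b)
round 3: derive cover(b,b) via R2 from reach(b,b)
round 3: derive cover(b,c) via R2 from reach(b,c)
round 3: derive cover(b,g) via R2 from reach(b,g)
round 3: derive cover(b,j) via R2 from reach(b,j)
round 3: derive cover(e,c) via R2 from reach(e,c)
round 3: derive cover(e,g) via R2 from reach(e,g)
round 3: derive cover(g,a) via R2 from reach(g,a)
round 3: derive cover(g,f) via R2 from reach(g,f)
round 3: derive cover(g,i) via R2 from reach(g,i)
round 3: derive cover(h,b) via R2 from reach(h,b)
round 3: derive cover(i,a) via R2 from reach(i,a)
round 3: derive cover(i,f) via R2 from reach(i,f)
round 3: derive cover(i,i) via R2 from reach(i,i)
round 4: derive reach(a,j) via R1 from reach(a,f), parent(f,j)
round 4: derive reach(e,f) via R1 from reach(e,b), parent(b,f)
round 4: derive reach(e,i) via R1 from reach(e,b), parent(b,i)
round 4: derive reach(h,c) via R1 from reach(h,a), parent(a,c)
round 4: derive reach(h,j) via R1 from reach(h,f), parent(f,j)
round 4: derive cover(a,a) via R2 from reach(a,a)
round 4: derive cover(a,f) via R2 from reach(a,f)
round 4: derive cover(a,i) via R2 from reach(a,i)
round 4: derive cover(e,b) via R2 from reach(e,b)
round 4: derive cover(g,c) via R2 from reach(g,c)
round 4: derive cover(g,g) via R2 from reach(g,g)
round 4: derive cover(g,j) via R2 from reach(g,j)
round 4: derive cover(h,a) via R2 from reach(h,a)
round 4: derive cover(h,f) via R2 from reach(h,f)
round 4: derive cover(h,i) via R2 from reach(h,i)
round 4: derive cover(i,c) via R2 from reach(i,c)
round 4: derive cover(i,g) via R2 from reach(i,g)
round 4: derive cover(i,j) via R2 from reach(i,j)
round 5: derive reach(e,j) via R1 from reach(e,f), parent(f,j)
round 5: derive cover(a,j) via R2 from reach(a,j)
round 5: derive cover(e,f) via R2 from reach(e,f)
round 5: derive cover(e,i) via R2 from reach(e,i)
round 5: derive cover(h,c) via R2 from reach(h,c)
round 5: derive cover(h,j) via R2 from reach(h,j)
round 6: derive cover(e,j) via R2 from reach(e,j)

cover(a,a)
cover(a,b)
cover(a,c)
cover(a,f)
cover(a,g)
cover(a,i)
cover(a,j)
cover(b,a)
cover(b,b)
cover(b,c)
cover(b,f)
cover(b,g)
cover(b,i)
cover(b,j)
cover(e,a)
cover(e,b)
cover(e,c)
cover(e,e)
cover(e,f)
cover(e,g)
cover(e,i)
cover(e,j)
cover(f,j)
cover(g,a)
cover(g,b)
cover(g,c)
cover(g,f)
cover(g,g)
cover(g,i)
cover(g,j)
cover(h,a)
cover(h,b)
cover(h,c)
cover(h,f)
cover(h,g)
cover(h,i)
cover(h,j)
cover(i,a)
cover(i,b)
cover(i,c)
cover(i,f)
cover(i,g)
cover(i,i)
cover(i,j)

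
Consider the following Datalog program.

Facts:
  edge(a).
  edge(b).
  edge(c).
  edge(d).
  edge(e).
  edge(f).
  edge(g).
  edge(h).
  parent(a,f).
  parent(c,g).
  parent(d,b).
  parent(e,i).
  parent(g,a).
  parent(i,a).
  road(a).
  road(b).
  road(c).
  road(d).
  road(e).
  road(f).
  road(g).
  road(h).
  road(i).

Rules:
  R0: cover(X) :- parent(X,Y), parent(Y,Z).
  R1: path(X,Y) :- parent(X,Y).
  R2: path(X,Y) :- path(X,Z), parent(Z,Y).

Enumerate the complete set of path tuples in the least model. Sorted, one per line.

path(a,f)
path(c,a)
path(c,f)
path(c,g)
path(d,b)
path(e,a)
path(e,f)
path(e,i)
path(g,a)
path(g,f)
path(i,a)
path(i,f)

round 1: derive path(a,f) via R1 from parent(a,f)
round 1: derive path(c,g) via R1 from parent(c,g)
round 1: derive path(d,b) via R1 from parent(d,b)
round 1: derive path(e,i) via R1 from parent(e,i)
round 1: derive path(g,a) via R1 from parent(g,a)
round 1: derive path(i,a) via R1 from parent(i,a)
round 2: derive path(c,a) via R2 from path(c,g), parent(g,a)
round 2: derive path(e,a) via R2 from path(e,i), parent(i,a)
round 2: derive path(g,f) via R2 from path(g,a), parent(a,f)
round 2: derive path(i,f) via R2 from path(i,a), parent(a,f)
round 3: derive path(c,f) via R2 from path(c,a), parent(a,f)
round 3: derive path(e,f) via R2 from path(e,a), parent(a,f)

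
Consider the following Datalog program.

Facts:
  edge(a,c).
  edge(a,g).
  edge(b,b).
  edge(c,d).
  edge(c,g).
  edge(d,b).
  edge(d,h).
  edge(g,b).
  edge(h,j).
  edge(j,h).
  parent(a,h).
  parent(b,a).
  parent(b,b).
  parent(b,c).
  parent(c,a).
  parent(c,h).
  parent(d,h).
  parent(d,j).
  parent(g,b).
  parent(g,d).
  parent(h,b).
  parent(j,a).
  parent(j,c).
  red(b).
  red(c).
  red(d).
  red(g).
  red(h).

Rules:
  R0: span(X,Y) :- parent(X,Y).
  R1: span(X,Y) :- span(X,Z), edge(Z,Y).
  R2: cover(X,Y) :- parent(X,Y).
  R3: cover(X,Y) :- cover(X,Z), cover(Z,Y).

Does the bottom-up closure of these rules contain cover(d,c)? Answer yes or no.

round 1: derive cover(a,h) via R2 from parent(a,h)
round 1: derive cover(b,a) via R2 from parent(b,a)
round 1: derive cover(b,b) via R2 from parent(b,b)
round 1: derive cover(b,c) via R2 from parent(b,c)
round 1: derive cover(c,a) via R2 from parent(c,a)
round 1: derive cover(c,h) via R2 from parent(c,h)
round 1: derive cover(d,h) via R2 from parent(d,h)
round 1: derive cover(d,j) via R2 from parent(d,j)
round 1: derive cover(g,b) via R2 from parent(g,b)
round 1: derive cover(g,d) via R2 from parent(g,d)
round 1: derive cover(h,b) via R2 from parent(h,b)
round 1: derive cover(j,a) via R2 from parent(j,a)
round 1: derive cover(j,c) via R2 from parent(j,c)
round 2: derive cover(a,b) via R3 from cover(a,h), cover(h,b)
round 2: derive cover(b,h) via R3 from cover(b,a), cover(a,h)
round 2: derive cover(c,b) via R3 from cover(c,h), cover(h,b)
round 2: derive cover(d,a) via R3 from cover(d,j), cover(j,a)
round 2: derive cover(d,b) via R3 from cover(d,h), cover(h,b)
round 2: derive cover(d,c) via R3 from cover(d,j), cover(j,c)
round 2: derive cover(g,a) via R3 from cover(g,b), cover(b,a)
round 2: derive cover(g,c) via R3 from cover(g,b), cover(b,c)
round 2: derive cover(g,h) via R3 from cover(g,d), cover(d,h)
round 2: derive cover(g,j) via R3 from cover(g,d), cover(d,j)
round 2: derive cover(h,a) via R3 from cover(h,b), cover(b,a)
round 2: derive cover(h,c) via R3 from cover(h,b), cover(b,c)
round 2: derive cover(j,h) via R3 from cover(j,a), cover(a,h)
round 3: derive cover(a,a) via R3 from cover(a,b), cover(b,a)
round 3: derive cover(a,c) via R3 from cover(a,b), cover(b,c)
round 3: derive cover(c,c) via R3 from cover(c,b), cover(b,c)
round 3: derive cover(h,h) via R3 from cover(h,a), cover(a,h)
round 3: derive cover(j,b) via R3 from cover(j,a), cover(a,b)

yes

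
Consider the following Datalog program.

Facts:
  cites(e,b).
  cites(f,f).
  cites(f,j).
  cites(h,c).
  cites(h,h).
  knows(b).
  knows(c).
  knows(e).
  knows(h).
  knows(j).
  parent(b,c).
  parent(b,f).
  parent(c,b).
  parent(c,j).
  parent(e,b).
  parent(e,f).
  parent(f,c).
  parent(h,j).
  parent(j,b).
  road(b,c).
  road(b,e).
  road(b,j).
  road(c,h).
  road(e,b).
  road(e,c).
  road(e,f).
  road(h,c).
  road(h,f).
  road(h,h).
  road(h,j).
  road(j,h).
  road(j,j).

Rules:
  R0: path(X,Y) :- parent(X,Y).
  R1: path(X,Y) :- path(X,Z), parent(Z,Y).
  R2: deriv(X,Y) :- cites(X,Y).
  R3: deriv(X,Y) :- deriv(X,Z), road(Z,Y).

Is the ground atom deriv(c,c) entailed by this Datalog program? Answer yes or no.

round 1: derive deriv(e,b) via R2 from cites(e,b)
round 1: derive deriv(f,f) via R2 from cites(f,f)
round 1: derive deriv(f,j) via R2 from cites(f,j)
round 1: derive deriv(h,c) via R2 from cites(h,c)
round 1: derive deriv(h,h) via R2 from cites(h,h)
round 2: derive deriv(e,c) via R3 from deriv(e,b), road(b,c)
round 2: derive deriv(e,e) via R3 from deriv(e,b), road(b,e)
round 2: derive deriv(e,j) via R3 from deriv(e,b), road(b,j)
round 2: derive deriv(f,h) via R3 from deriv(f,j), road(j,h)
round 2: derive deriv(h,f) via R3 from deriv(h,h), road(h,f)
round 2: derive deriv(h,j) via R3 from deriv(h,h), road(h,j)
round 3: derive deriv(e,f) via R3 from deriv(e,e), road(e,f)
round 3: derive deriv(e,h) via R3 from deriv(e,c), road(c,h)
round 3: derive deriv(f,c) via R3 from deriv(f,h), road(h,c)

no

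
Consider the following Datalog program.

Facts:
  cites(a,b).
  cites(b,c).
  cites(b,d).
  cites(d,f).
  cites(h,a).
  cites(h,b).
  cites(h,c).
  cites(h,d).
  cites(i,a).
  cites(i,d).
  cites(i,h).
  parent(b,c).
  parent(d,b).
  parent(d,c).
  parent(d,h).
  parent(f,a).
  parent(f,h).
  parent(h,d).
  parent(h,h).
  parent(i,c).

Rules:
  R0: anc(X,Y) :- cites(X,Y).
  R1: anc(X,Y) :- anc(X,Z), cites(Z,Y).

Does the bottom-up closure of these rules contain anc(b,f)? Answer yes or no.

yes

round 1: derive anc(a,b) via R0 from cites(a,b)
round 1: derive anc(b,c) via R0 from cites(b,c)
round 1: derive anc(b,d) via R0 from cites(b,d)
round 1: derive anc(d,f) via R0 from cites(d,f)
round 1: derive anc(h,a) via R0 from cites(h,a)
round 1: derive anc(h,b) via R0 from cites(h,b)
round 1: derive anc(h,c) via R0 from cites(h,c)
round 1: derive anc(h,d) via R0 from cites(h,d)
round 1: derive anc(i,a) via R0 from cites(i,a)
round 1: derive anc(i,d) via R0 from cites(i,d)
round 1: derive anc(i,h) via R0 from cites(i,h)
round 2: derive anc(a,c) via R1 from anc(a,b), cites(b,c)
round 2: derive anc(a,d) via R1 from anc(a,b), cites(b,d)
round 2: derive anc(b,f) via R1 from anc(b,d), cites(d,f)
round 2: derive anc(h,f) via R1 from anc(h,d), cites(d,f)
round 2: derive anc(i,b) via R1 from anc(i,a), cites(a,b)
round 2: derive anc(i,c) via R1 from anc(i,h), cites(h,c)
round 2: derive anc(i,f) via R1 from anc(i,d), cites(d,f)
round 3: derive anc(a,f) via R1 from anc(a,d), cites(d,f)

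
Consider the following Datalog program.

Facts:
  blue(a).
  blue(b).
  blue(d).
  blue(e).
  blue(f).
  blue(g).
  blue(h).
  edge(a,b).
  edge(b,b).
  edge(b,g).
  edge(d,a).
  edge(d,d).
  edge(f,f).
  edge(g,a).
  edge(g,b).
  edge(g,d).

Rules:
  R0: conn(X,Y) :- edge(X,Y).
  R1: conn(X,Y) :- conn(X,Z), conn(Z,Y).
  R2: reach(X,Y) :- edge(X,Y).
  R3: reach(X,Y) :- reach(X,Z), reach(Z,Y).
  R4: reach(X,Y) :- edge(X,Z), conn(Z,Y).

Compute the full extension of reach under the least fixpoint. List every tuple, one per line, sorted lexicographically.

round 1: derive conn(a,b) via R0 from edge(a,b)
round 1: derive conn(b,b) via R0 from edge(b,b)
round 1: derive conn(b,g) via R0 from edge(b,g)
round 1: derive conn(d,a) via R0 from edge(d,a)
round 1: derive conn(d,d) via R0 from edge(d,d)
round 1: derive conn(f,f) via R0 from edge(f,f)
round 1: derive conn(g,a) via R0 from edge(g,a)
round 1: derive conn(g,b) via R0 from edge(g,b)
round 1: derive conn(g,d) via R0 from edge(g,d)
round 1: derive reach(a,b) via R2 from edge(a,b)
round 1: derive reach(b,b) via R2 from edge(b,b)
round 1: derive reach(b,g) via R2 from edge(b,g)
round 1: derive reach(d,a) via R2 from edge(d,a)
round 1: derive reach(d,d) via R2 from edge(d,d)
round 1: derive reach(f,f) via R2 from edge(f,f)
round 1: derive reach(g,a) via R2 from edge(g,a)
round 1: derive reach(g,b) via R2 from edge(g,b)
round 1: derive reach(g,d) via R2 from edge(g,d)
round 2: derive conn(a,g) via R1 from conn(a,b), conn(b,g)
round 2: derive conn(b,a) via R1 from conn(b,g), conn(g,a)
round 2: derive conn(b,d) via R1 from conn(b,g), conn(g,d)
round 2: derive conn(d,b) via R1 from conn(d,a), conn(a,b)
round 2: derive conn(g,g) via R1 from conn(g,b), conn(b,g)
round 2: derive reach(a,g) via R3 from reach(a,b), reach(b,g)
round 2: derive reach(b,a) via R3 from reach(b,g), reach(g,a)
round 2: derive reach(b,d) via R3 from reach(b,g), reach(g,d)
round 2: derive reach(d,b) via R3 from reach(d,a), reach(a,b)
round 2: derive reach(g,g) via R3 from reach(g,b), reach(b,g)
round 3: derive conn(a,a) via R1 from conn(a,b), conn(b,a)
round 3: derive conn(a,d) via R1 from conn(a,b), conn(b,d)
round 3: derive conn(d,g) via R1 from conn(d,a), conn(a,g)
round 3: derive reach(a,a) via R3 from reach(a,b), reach(b,a)
round 3: derive reach(a,d) via R3 from reach(a,b), reach(b,d)
round 3: derive reach(d,g) via R3 from reach(d,a), reach(a,g)

reach(a,a)
reach(a,b)
reach(a,d)
reach(a,g)
reach(b,a)
reach(b,b)
reach(b,d)
reach(b,g)
reach(d,a)
reach(d,b)
reach(d,d)
reach(d,g)
reach(f,f)
reach(g,a)
reach(g,b)
reach(g,d)
reach(g,g)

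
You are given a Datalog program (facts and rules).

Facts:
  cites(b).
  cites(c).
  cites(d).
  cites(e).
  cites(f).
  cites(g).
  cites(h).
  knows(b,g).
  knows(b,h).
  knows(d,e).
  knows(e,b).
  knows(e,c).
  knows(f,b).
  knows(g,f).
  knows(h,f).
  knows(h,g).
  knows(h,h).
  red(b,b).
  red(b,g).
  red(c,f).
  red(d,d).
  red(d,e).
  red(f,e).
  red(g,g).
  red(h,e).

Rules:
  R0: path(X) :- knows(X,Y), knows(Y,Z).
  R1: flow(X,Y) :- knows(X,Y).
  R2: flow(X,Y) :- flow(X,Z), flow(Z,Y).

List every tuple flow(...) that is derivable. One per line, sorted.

round 1: derive flow(b,g) via R1 from knows(b,g)
round 1: derive flow(b,h) via R1 from knows(b,h)
round 1: derive flow(d,e) via R1 from knows(d,e)
round 1: derive flow(e,b) via R1 from knows(e,b)
round 1: derive flow(e,c) via R1 from knows(e,c)
round 1: derive flow(f,b) via R1 from knows(f,b)
round 1: derive flow(g,f) via R1 from knows(g,f)
round 1: derive flow(h,f) via R1 from knows(h,f)
round 1: derive flow(h,g) via R1 from knows(h,g)
round 1: derive flow(h,h) via R1 from knows(h,h)
round 2: derive flow(b,f) via R2 from flow(b,g), flow(g,f)
round 2: derive flow(d,b) via R2 from flow(d,e), flow(e,b)
round 2: derive flow(d,c) via R2 from flow(d,e), flow(e,c)
round 2: derive flow(e,g) via R2 from flow(e,b), flow(b,g)
round 2: derive flow(e,h) via R2 from flow(e,b), flow(b,h)
round 2: derive flow(f,g) via R2 from flow(f,b), flow(b,g)
round 2: derive flow(f,h) via R2 from flow(f,b), flow(b,h)
round 2: derive flow(g,b) via R2 from flow(g,f), flow(f,b)
round 2: derive flow(h,b) via R2 from flow(h,f), flow(f,b)
round 3: derive flow(b,b) via R2 from flow(b,f), flow(f,b)
round 3: derive flow(d,f) via R2 from flow(d,b), flow(b,f)
round 3: derive flow(d,g) via R2 from flow(d,b), flow(b,g)
round 3: derive flow(d,h) via R2 from flow(d,b), flow(b,h)
round 3: derive flow(e,f) via R2 from flow(e,b), flow(b,f)
round 3: derive flow(f,f) via R2 from flow(f,b), flow(b,f)
round 3: derive flow(g,g) via R2 from flow(g,b), flow(b,g)
round 3: derive flow(g,h) via R2 from flow(g,b), flow(b,h)

flow(b,b)
flow(b,f)
flow(b,g)
flow(b,h)
flow(d,b)
flow(d,c)
flow(d,e)
flow(d,f)
flow(d,g)
flow(d,h)
flow(e,b)
flow(e,c)
flow(e,f)
flow(e,g)
flow(e,h)
flow(f,b)
flow(f,f)
flow(f,g)
flow(f,h)
flow(g,b)
flow(g,f)
flow(g,g)
flow(g,h)
flow(h,b)
flow(h,f)
flow(h,g)
flow(h,h)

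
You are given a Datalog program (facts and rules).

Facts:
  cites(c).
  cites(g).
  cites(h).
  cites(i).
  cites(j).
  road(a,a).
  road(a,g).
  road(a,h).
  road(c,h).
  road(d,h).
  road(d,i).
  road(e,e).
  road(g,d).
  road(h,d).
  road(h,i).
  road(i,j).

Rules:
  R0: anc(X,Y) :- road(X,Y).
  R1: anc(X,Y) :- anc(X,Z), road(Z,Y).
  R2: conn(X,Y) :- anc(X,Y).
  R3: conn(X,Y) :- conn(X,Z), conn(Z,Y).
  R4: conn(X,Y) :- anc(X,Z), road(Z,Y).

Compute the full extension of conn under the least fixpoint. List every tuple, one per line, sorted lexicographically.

round 1: derive anc(a,a) via R0 from road(a,a)
round 1: derive anc(a,g) via R0 from road(a,g)
round 1: derive anc(a,h) via R0 from road(a,h)
round 1: derive anc(c,h) via R0 from road(c,h)
round 1: derive anc(d,h) via R0 from road(d,h)
round 1: derive anc(d,i) via R0 from road(d,i)
round 1: derive anc(e,e) via R0 from road(e,e)
round 1: derive anc(g,d) via R0 from road(g,d)
round 1: derive anc(h,d) via R0 from road(h,d)
round 1: derive anc(h,i) via R0 from road(h,i)
round 1: derive anc(i,j) via R0 from road(i,j)
round 2: derive anc(a,d) via R1 from anc(a,g), road(g,d)
round 2: derive anc(a,i) via R1 from anc(a,h), road(h,i)
round 2: derive anc(c,d) via R1 from anc(c,h), road(h,d)
round 2: derive anc(c,i) via R1 from anc(c,h), road(h,i)
round 2: derive anc(d,d) via R1 from anc(d,h), road(h,d)
round 2: derive anc(d,j) via R1 from anc(d,i), road(i,j)
round 2: derive anc(g,h) via R1 from anc(g,d), road(d,h)
round 2: derive anc(g,i) via R1 from anc(g,d), road(d,i)
round 2: derive anc(h,h) via R1 from anc(h,d), road(d,h)
round 2: derive anc(h,j) via R1 from anc(h,i), road(i,j)
round 2: derive conn(a,a) via R2 from anc(a,a)
round 2: derive conn(a,g) via R2 from anc(a,g)
round 2: derive conn(a,h) via R2 from anc(a,h)
round 2: derive conn(c,h) via R2 from anc(c,h)
round 2: derive conn(d,h) via R2 from anc(d,h)
round 2: derive conn(d,i) via R2 from anc(d,i)
round 2: derive conn(e,e) via R2 from anc(e,e)
round 2: derive conn(g,d) via R2 from anc(g,d)
round 2: derive conn(h,d) via R2 from anc(h,d)
round 2: derive conn(h,i) via R2 from anc(h,i)
round 2: derive conn(i,j) via R2 from anc(i,j)
round 2: derive conn(a,d) via R4 from anc(a,g), road(g,d)
round 2: derive conn(a,i) via R4 from anc(a,h), road(h,i)
round 2: derive conn(c,d) via R4 from anc(c,h), road(h,d)
round 2: derive conn(c,i) via R4 from anc(c,h), road(h,i)
round 2: derive conn(d,d) via R4 from anc(d,h), road(h,d)
round 2: derive conn(d,j) via R4 from anc(d,i), road(i,j)
round 2: derive conn(g,h) via R4 from anc(g,d), road(d,h)
round 2: derive conn(g,i) via R4 from anc(g,d), road(d,i)
round 2: derive conn(h,h) via R4 from anc(h,d), road(d,h)
round 2: derive conn(h,j) via R4 from anc(h,i), road(i,j)
round 3: derive anc(a,j) via R1 from anc(a,i), road(i,j)
round 3: derive anc(c,j) via R1 from anc(c,i), road(i,j)
round 3: derive anc(g,j) via R1 from anc(g,i), road(i,j)
round 3: derive conn(a,j) via R3 from conn(a,d), conn(d,j)
round 3: derive conn(c,j) via R3 from conn(c,d), conn(d,j)
round 3: derive conn(g,j) via R3 from conn(g,d), conn(d,j)

conn(a,a)
conn(a,d)
conn(a,g)
conn(a,h)
conn(a,i)
conn(a,j)
conn(c,d)
conn(c,h)
conn(c,i)
conn(c,j)
conn(d,d)
conn(d,h)
conn(d,i)
conn(d,j)
conn(e,e)
conn(g,d)
conn(g,h)
conn(g,i)
conn(g,j)
conn(h,d)
conn(h,h)
conn(h,i)
conn(h,j)
conn(i,j)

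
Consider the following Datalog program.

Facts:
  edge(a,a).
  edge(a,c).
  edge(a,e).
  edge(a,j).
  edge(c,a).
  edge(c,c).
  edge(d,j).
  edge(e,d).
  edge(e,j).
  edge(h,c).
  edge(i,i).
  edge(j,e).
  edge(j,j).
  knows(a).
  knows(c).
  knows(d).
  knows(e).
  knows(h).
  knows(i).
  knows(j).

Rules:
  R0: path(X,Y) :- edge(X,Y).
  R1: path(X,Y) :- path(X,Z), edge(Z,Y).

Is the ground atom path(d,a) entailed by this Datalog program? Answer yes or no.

no

round 1: derive path(a,a) via R0 from edge(a,a)
round 1: derive path(a,c) via R0 from edge(a,c)
round 1: derive path(a,e) via R0 from edge(a,e)
round 1: derive path(a,j) via R0 from edge(a,j)
round 1: derive path(c,a) via R0 from edge(c,a)
round 1: derive path(c,c) via R0 from edge(c,c)
round 1: derive path(d,j) via R0 from edge(d,j)
round 1: derive path(e,d) via R0 from edge(e,d)
round 1: derive path(e,j) via R0 from edge(e,j)
round 1: derive path(h,c) via R0 from edge(h,c)
round 1: derive path(i,i) via R0 from edge(i,i)
round 1: derive path(j,e) via R0 from edge(j,e)
round 1: derive path(j,j) via R0 from edge(j,j)
round 2: derive path(a,d) via R1 from path(a,e), edge(e,d)
round 2: derive path(c,e) via R1 from path(c,a), edge(a,e)
round 2: derive path(c,j) via R1 from path(c,a), edge(a,j)
round 2: derive path(d,e) via R1 from path(d,j), edge(j,e)
round 2: derive path(e,e) via R1 from path(e,j), edge(j,e)
round 2: derive path(h,a) via R1 from path(h,c), edge(c,a)
round 2: derive path(j,d) via R1 from path(j,e), edge(e,d)
round 3: derive path(c,d) via R1 from path(c,e), edge(e,d)
round 3: derive path(d,d) via R1 from path(d,e), edge(e,d)
round 3: derive path(h,e) via R1 from path(h,a), edge(a,e)
round 3: derive path(h,j) via R1 from path(h,a), edge(a,j)
round 4: derive path(h,d) via R1 from path(h,e), edge(e,d)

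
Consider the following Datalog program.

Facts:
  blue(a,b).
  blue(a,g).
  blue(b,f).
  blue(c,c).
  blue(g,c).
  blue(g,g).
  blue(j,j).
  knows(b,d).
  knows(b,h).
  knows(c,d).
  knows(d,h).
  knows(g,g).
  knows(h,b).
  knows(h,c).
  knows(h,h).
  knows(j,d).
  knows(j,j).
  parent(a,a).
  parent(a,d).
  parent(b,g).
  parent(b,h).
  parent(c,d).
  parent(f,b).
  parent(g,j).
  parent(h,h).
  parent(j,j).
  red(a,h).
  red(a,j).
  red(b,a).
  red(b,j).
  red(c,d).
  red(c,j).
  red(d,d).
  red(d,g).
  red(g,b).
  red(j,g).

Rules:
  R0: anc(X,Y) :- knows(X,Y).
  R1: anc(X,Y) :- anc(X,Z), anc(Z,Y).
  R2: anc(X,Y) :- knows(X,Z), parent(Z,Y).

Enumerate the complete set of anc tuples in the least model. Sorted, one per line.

anc(b,b)
anc(b,c)
anc(b,d)
anc(b,g)
anc(b,h)
anc(b,j)
anc(c,b)
anc(c,c)
anc(c,d)
anc(c,g)
anc(c,h)
anc(c,j)
anc(d,b)
anc(d,c)
anc(d,d)
anc(d,g)
anc(d,h)
anc(d,j)
anc(g,b)
anc(g,c)
anc(g,d)
anc(g,g)
anc(g,h)
anc(g,j)
anc(h,b)
anc(h,c)
anc(h,d)
anc(h,g)
anc(h,h)
anc(h,j)
anc(j,b)
anc(j,c)
anc(j,d)
anc(j,g)
anc(j,h)
anc(j,j)

round 1: derive anc(b,d) via R0 from knows(b,d)
round 1: derive anc(b,h) via R0 from knows(b,h)
round 1: derive anc(c,d) via R0 from knows(c,d)
round 1: derive anc(d,h) via R0 from knows(d,h)
round 1: derive anc(g,g) via R0 from knows(g,g)
round 1: derive anc(h,b) via R0 from knows(h,b)
round 1: derive anc(h,c) via R0 from knows(h,c)
round 1: derive anc(h,h) via R0 from knows(h,h)
round 1: derive anc(j,d) via R0 from knows(j,d)
round 1: derive anc(j,j) via R0 from knows(j,j)
round 1: derive anc(g,j) via R2 from knows(g,g), parent(g,j)
round 1: derive anc(h,d) via R2 from knows(h,c), parent(c,d)
round 1: derive anc(h,g) via R2 from knows(h,b), parent(b,g)
round 2: derive anc(b,b) via R1 from anc(b,h), anc(h,b)
round 2: derive anc(b,c) via R1 from anc(b,h), anc(h,c)
round 2: derive anc(b,g) via R1 from anc(b,h), anc(h,g)
round 2: derive anc(c,h) via R1 from anc(c,d), anc(d,h)
round 2: derive anc(d,b) via R1 from anc(d,h), anc(h,b)
round 2: derive anc(d,c) via R1 from anc(d,h), anc(h,c)
round 2: derive anc(d,d) via R1 from anc(d,h), anc(h,d)
round 2: derive anc(d,g) via R1 from anc(d,h), anc(h,g)
round 2: derive anc(g,d) via R1 from anc(g,j), anc(j,d)
round 2: derive anc(h,j) via R1 from anc(h,g), anc(g,j)
round 2: derive anc(j,h) via R1 from anc(j,d), anc(d,h)
round 3: derive anc(b,j) via R1 from anc(b,g), anc(g,j)
round 3: derive anc(c,b) via R1 from anc(c,d), anc(d,b)
round 3: derive anc(c,c) via R1 from anc(c,d), anc(d,c)
round 3: derive anc(c,g) via R1 from anc(c,d), anc(d,g)
round 3: derive anc(c,j) via R1 from anc(c,h), anc(h,j)
round 3: derive anc(d,j) via R1 from anc(d,g), anc(g,j)
round 3: derive anc(g,b) via R1 from anc(g,d), anc(d,b)
round 3: derive anc(g,c) via R1 from anc(g,d), anc(d,c)
round 3: derive anc(g,h) via R1 from anc(g,d), anc(d,h)
round 3: derive anc(j,b) via R1 from anc(j,d), anc(d,b)
round 3: derive anc(j,c) via R1 from anc(j,d), anc(d,c)
round 3: derive anc(j,g) via R1 from anc(j,d), anc(d,g)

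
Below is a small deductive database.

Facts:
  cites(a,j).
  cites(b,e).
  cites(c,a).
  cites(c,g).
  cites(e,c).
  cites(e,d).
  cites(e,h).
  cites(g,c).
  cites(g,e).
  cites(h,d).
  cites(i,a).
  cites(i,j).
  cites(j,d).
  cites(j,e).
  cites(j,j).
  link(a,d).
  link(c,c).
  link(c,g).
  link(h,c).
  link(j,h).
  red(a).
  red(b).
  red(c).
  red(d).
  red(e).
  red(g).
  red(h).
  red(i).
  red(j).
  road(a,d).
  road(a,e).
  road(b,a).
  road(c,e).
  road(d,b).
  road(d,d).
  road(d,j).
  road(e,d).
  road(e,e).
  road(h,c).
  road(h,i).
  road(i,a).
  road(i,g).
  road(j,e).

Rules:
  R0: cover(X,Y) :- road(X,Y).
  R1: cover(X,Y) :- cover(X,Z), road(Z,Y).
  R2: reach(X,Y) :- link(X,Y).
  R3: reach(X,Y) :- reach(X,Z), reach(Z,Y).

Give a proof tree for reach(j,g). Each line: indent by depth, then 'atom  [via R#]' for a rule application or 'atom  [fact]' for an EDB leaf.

reach(j,g)  [via R3]
  reach(j,c)  [via R3]
    reach(j,h)  [via R2]
      link(j,h)  [fact]
    reach(h,c)  [via R2]
      link(h,c)  [fact]
  reach(c,g)  [via R2]
    link(c,g)  [fact]

round 1: derive reach(a,d) via R2 from link(a,d)
round 1: derive reach(c,c) via R2 from link(c,c)
round 1: derive reach(c,g) via R2 from link(c,g)
round 1: derive reach(h,c) via R2 from link(h,c)
round 1: derive reach(j,h) via R2 from link(j,h)
round 2: derive reach(h,g) via R3 from reach(h,c), reach(c,g)
round 2: derive reach(j,c) via R3 from reach(j,h), reach(h,c)
round 3: derive reach(j,g) via R3 from reach(j,c), reach(c,g)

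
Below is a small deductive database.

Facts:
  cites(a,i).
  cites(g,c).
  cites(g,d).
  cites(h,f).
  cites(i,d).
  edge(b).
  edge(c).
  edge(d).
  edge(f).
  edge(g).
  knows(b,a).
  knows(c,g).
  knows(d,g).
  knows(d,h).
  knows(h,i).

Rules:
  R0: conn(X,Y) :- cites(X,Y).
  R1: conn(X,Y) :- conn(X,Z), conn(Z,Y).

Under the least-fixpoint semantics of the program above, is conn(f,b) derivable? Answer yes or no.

round 1: derive conn(a,i) via R0 from cites(a,i)
round 1: derive conn(g,c) via R0 from cites(g,c)
round 1: derive conn(g,d) via R0 from cites(g,d)
round 1: derive conn(h,f) via R0 from cites(h,f)
round 1: derive conn(i,d) via R0 from cites(i,d)
round 2: derive conn(a,d) via R1 from conn(a,i), conn(i,d)

no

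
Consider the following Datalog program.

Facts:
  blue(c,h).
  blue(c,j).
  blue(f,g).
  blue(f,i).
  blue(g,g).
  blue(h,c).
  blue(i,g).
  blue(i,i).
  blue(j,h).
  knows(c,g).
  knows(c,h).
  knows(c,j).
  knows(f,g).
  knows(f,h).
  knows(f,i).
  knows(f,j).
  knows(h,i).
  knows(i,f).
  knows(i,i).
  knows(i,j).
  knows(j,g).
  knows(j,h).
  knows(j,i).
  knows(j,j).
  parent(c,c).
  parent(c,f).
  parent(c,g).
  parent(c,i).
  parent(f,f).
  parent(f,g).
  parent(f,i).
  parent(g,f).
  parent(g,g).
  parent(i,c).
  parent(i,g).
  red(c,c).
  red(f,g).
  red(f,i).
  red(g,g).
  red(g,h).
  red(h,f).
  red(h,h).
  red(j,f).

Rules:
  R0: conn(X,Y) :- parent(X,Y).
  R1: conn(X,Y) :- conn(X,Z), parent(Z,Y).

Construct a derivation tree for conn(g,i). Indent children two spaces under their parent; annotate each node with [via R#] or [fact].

round 1: derive conn(c,c) via R0 from parent(c,c)
round 1: derive conn(c,f) via R0 from parent(c,f)
round 1: derive conn(c,g) via R0 from parent(c,g)
round 1: derive conn(c,i) via R0 from parent(c,i)
round 1: derive conn(f,f) via R0 from parent(f,f)
round 1: derive conn(f,g) via R0 from parent(f,g)
round 1: derive conn(f,i) via R0 from parent(f,i)
round 1: derive conn(g,f) via R0 from parent(g,f)
round 1: derive conn(g,g) via R0 from parent(g,g)
round 1: derive conn(i,c) via R0 from parent(i,c)
round 1: derive conn(i,g) via R0 from parent(i,g)
round 2: derive conn(f,c) via R1 from conn(f,i), parent(i,c)
round 2: derive conn(g,i) via R1 from conn(g,f), parent(f,i)
round 2: derive conn(i,f) via R1 from conn(i,c), parent(c,f)
round 2: derive conn(i,i) via R1 from conn(i,c), parent(c,i)
round 3: derive conn(g,c) via R1 from conn(g,i), parent(i,c)

conn(g,i)  [via R1]
  conn(g,f)  [via R0]
    parent(g,f)  [fact]
  parent(f,i)  [fact]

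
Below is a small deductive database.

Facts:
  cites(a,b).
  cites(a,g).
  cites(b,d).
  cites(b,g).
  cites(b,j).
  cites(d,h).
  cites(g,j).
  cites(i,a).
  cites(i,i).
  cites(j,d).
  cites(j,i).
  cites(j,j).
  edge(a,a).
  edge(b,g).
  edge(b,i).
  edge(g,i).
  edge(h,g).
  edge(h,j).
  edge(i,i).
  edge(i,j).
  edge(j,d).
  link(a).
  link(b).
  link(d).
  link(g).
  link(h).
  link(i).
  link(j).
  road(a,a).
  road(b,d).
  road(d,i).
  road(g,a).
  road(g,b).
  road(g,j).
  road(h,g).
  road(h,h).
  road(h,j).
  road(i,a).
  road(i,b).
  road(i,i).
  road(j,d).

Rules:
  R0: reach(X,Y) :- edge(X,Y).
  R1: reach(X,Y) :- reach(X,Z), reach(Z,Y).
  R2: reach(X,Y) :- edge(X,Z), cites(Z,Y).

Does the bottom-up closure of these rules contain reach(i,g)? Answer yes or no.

round 1: derive reach(a,a) via R0 from edge(a,a)
round 1: derive reach(b,g) via R0 from edge(b,g)
round 1: derive reach(b,i) via R0 from edge(b,i)
round 1: derive reach(g,i) via R0 from edge(g,i)
round 1: derive reach(h,g) via R0 from edge(h,g)
round 1: derive reach(h,j) via R0 from edge(h,j)
round 1: derive reach(i,i) via R0 from edge(i,i)
round 1: derive reach(i,j) via R0 from edge(i,j)
round 1: derive reach(j,d) via R0 from edge(j,d)
round 1: derive reach(a,b) via R2 from edge(a,a), cites(a,b)
round 1: derive reach(a,g) via R2 from edge(a,a), cites(a,g)
round 1: derive reach(b,a) via R2 from edge(b,i), cites(i,a)
round 1: derive reach(b,j) via R2 from edge(b,g), cites(g,j)
round 1: derive reach(g,a) via R2 from edge(g,i), cites(i,a)
round 1: derive reach(h,d) via R2 from edge(h,j), cites(j,d)
round 1: derive reach(h,i) via R2 from edge(h,j), cites(j,i)
round 1: derive reach(i,a) via R2 from edge(i,i), cites(i,a)
round 1: derive reach(i,d) via R2 from edge(i,j), cites(j,d)
round 1: derive reach(j,h) via R2 from edge(j,d), cites(d,h)
round 2: derive reach(a,i) via R1 from reach(a,b), reach(b,i)
round 2: derive reach(a,j) via R1 from reach(a,b), reach(b,j)
round 2: derive reach(b,b) via R1 from reach(b,a), reach(a,b)
round 2: derive reach(b,d) via R1 from reach(b,i), reach(i,d)
round 2: derive reach(b,h) via R1 from reach(b,j), reach(j,h)
round 2: derive reach(g,b) via R1 from reach(g,a), reach(a,b)
round 2: derive reach(g,d) via R1 from reach(g,i), reach(i,d)
round 2: derive reach(g,g) via R1 from reach(g,a), reach(a,g)
round 2: derive reach(g,j) via R1 from reach(g,i), reach(i,j)
round 2: derive reach(h,a) via R1 from reach(h,g), reach(g,a)
round 2: derive reach(h,h) via R1 from reach(h,j), reach(j,h)
round 2: derive reach(i,b) via R1 from reach(i,a), reach(a,b)
round 2: derive reach(i,g) via R1 from reach(i,a), reach(a,g)
round 2: derive reach(i,h) via R1 from reach(i,j), reach(j,h)
round 2: derive reach(j,g) via R1 from reach(j,h), reach(h,g)
round 2: derive reach(j,i) via R1 from reach(j,h), reach(h,i)
round 2: derive reach(j,j) via R1 from reach(j,h), reach(h,j)
round 3: derive reach(a,d) via R1 from reach(a,b), reach(b,d)
round 3: derive reach(a,h) via R1 from reach(a,b), reach(b,h)
round 3: derive reach(g,h) via R1 from reach(g,b), reach(b,h)
round 3: derive reach(h,b) via R1 from reach(h,a), reach(a,b)
round 3: derive reach(j,a) via R1 from reach(j,g), reach(g,a)
round 3: derive reach(j,b) via R1 from reach(j,g), reach(g,b)

yes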